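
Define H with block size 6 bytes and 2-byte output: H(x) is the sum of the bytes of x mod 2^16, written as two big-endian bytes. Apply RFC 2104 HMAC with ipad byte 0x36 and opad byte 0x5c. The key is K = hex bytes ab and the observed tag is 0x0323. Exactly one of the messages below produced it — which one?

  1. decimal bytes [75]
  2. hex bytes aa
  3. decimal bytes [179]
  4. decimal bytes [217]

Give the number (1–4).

Key hex bytes ab is 1 byte ≤ B = 6; zero-pad to 6 bytes: K' = ab 00 00 00 00 00.
K' ⊕ ipad = 9d 36 36 36 36 36; K' ⊕ opad = f7 5c 5c 5c 5c 5c.
m1: inner = H(9d 36 36 36 36 36 4b) = 01 f6; tag = H(f7 5c 5c 5c 5c 5c 01 f6) = 03ba
m2: inner = H(9d 36 36 36 36 36 aa) = 02 55; tag = H(f7 5c 5c 5c 5c 5c 02 55) = 031a
m3: inner = H(9d 36 36 36 36 36 b3) = 02 5e; tag = H(f7 5c 5c 5c 5c 5c 02 5e) = 0323 ← matches
m4: inner = H(9d 36 36 36 36 36 d9) = 02 84; tag = H(f7 5c 5c 5c 5c 5c 02 84) = 0349

3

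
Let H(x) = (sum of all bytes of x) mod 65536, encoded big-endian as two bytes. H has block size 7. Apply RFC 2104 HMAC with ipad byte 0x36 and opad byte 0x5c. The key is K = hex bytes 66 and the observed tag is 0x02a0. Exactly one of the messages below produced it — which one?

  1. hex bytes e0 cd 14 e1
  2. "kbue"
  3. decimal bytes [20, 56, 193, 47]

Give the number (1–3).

2

Key hex bytes 66 is 1 byte ≤ B = 7; zero-pad to 7 bytes: K' = 66 00 00 00 00 00 00.
K' ⊕ ipad = 50 36 36 36 36 36 36; K' ⊕ opad = 3a 5c 5c 5c 5c 5c 5c.
m1: inner = H(50 36 36 36 36 36 36 e0 cd 14 e1) = 04 36; tag = H(3a 5c 5c 5c 5c 5c 5c 04 36) = 029c
m2: inner = H(50 36 36 36 36 36 36 6b 62 75 65) = 03 3b; tag = H(3a 5c 5c 5c 5c 5c 5c 03 3b) = 02a0 ← matches
m3: inner = H(50 36 36 36 36 36 36 14 38 c1 2f) = 02 d0; tag = H(3a 5c 5c 5c 5c 5c 5c 02 d0) = 0334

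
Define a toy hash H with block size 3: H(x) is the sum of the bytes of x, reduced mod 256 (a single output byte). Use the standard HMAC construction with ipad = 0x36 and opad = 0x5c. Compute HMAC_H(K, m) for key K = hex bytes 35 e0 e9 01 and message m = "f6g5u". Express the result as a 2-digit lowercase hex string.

Key hex bytes 35 e0 e9 01 is 4 bytes > B = 3, so hash it first: H(key) = ff, then zero-pad to 3 bytes: K' = ff 00 00.
K' ⊕ ipad = c9 36 36.  K' ⊕ opad = a3 5c 5c.
Inner input = (K'⊕ipad) ∥ m = c9 36 36 ∥ 66 36 67 35 75.
Inner hash: sum = 201+54+54+102+54+103+53+117 = 738; mod 256 = 226 → e2.
Outer input = (K'⊕opad) ∥ inner = a3 5c 5c ∥ e2.
Outer hash (tag): sum = 163+92+92+226 = 573; mod 256 = 61 → 3d.

3d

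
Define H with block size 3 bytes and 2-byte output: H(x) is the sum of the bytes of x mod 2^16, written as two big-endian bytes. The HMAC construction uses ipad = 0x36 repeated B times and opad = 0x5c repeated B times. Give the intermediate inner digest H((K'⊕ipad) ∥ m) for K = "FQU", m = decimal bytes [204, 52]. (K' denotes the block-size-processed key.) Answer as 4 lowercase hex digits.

023a

Key "FQU" = 46 51 55 is exactly B = 3 bytes: K' = 46 51 55.
K' ⊕ ipad = 70 67 63.
Inner input = 70 67 63 ∥ cc 34.
Inner hash: sum = 112+103+99+204+52 = 570 → 02 3a.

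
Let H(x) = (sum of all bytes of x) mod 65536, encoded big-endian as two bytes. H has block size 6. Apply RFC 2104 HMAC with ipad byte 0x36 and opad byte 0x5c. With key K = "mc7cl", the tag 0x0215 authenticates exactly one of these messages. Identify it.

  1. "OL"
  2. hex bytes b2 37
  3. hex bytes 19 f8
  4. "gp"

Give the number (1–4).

4

Key "mc7cl" = 6d 63 37 63 6c is 5 bytes ≤ B = 6; zero-pad to 6 bytes: K' = 6d 63 37 63 6c 00.
K' ⊕ ipad = 5b 55 01 55 5a 36; K' ⊕ opad = 31 3f 6b 3f 30 5c.
m1: inner = H(5b 55 01 55 5a 36 4f 4c) = 02 31; tag = H(31 3f 6b 3f 30 5c 02 31) = 01d9
m2: inner = H(5b 55 01 55 5a 36 b2 37) = 02 7f; tag = H(31 3f 6b 3f 30 5c 02 7f) = 0227
m3: inner = H(5b 55 01 55 5a 36 19 f8) = 02 a7; tag = H(31 3f 6b 3f 30 5c 02 a7) = 024f
m4: inner = H(5b 55 01 55 5a 36 67 70) = 02 6d; tag = H(31 3f 6b 3f 30 5c 02 6d) = 0215 ← matches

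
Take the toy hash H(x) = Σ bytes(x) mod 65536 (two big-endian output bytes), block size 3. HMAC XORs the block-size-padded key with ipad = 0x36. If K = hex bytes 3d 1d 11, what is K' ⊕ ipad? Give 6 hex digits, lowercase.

Key hex bytes 3d 1d 11 is exactly B = 3 bytes: K' = 3d 1d 11.
XOR each byte with 0x36: 3d⊕36=0b, 1d⊕36=2b, 11⊕36=27.

0b2b27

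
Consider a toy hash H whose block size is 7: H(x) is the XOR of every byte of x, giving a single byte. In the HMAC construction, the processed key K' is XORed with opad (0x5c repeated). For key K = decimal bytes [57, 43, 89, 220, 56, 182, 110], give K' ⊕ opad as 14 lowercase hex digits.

6577058064ea32

Key decimal bytes [57, 43, 89, 220, 56, 182, 110] = 39 2b 59 dc 38 b6 6e is exactly B = 7 bytes: K' = 39 2b 59 dc 38 b6 6e.
XOR each byte with 0x5c: 39⊕5c=65, 2b⊕5c=77, 59⊕5c=05, dc⊕5c=80, 38⊕5c=64, b6⊕5c=ea, 6e⊕5c=32.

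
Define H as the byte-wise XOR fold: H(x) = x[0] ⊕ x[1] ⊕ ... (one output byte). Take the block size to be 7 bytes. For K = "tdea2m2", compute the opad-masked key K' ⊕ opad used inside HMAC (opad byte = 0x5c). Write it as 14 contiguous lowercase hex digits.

2838393d6e316e

Key "tdea2m2" = 74 64 65 61 32 6d 32 is exactly B = 7 bytes: K' = 74 64 65 61 32 6d 32.
XOR each byte with 0x5c: 74⊕5c=28, 64⊕5c=38, 65⊕5c=39, 61⊕5c=3d, 32⊕5c=6e, 6d⊕5c=31, 32⊕5c=6e.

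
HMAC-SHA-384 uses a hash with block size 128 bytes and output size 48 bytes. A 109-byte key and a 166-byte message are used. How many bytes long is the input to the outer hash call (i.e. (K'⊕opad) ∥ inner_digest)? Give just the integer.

176

Key is 109 ≤ 128 bytes, zero-padded: |K'| = 128.
Outer input = (K'⊕opad) ∥ H(inner) → 128 + 48 = 176 bytes.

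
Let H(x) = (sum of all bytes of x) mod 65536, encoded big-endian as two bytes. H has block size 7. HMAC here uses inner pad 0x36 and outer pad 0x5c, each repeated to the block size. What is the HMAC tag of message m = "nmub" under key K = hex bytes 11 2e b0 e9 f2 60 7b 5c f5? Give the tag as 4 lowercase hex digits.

Key hex bytes 11 2e b0 e9 f2 60 7b 5c f5 is 9 bytes > B = 7, so hash it first: H(key) = 04 f6, then zero-pad to 7 bytes: K' = 04 f6 00 00 00 00 00.
K' ⊕ ipad = 32 c0 36 36 36 36 36.  K' ⊕ opad = 58 aa 5c 5c 5c 5c 5c.
Inner input = (K'⊕ipad) ∥ m = 32 c0 36 36 36 36 36 ∥ 6e 6d 75 62.
Inner hash: sum = 50+192+54+54+54+54+54+110+109+117+98 = 946 → 03 b2.
Outer input = (K'⊕opad) ∥ inner = 58 aa 5c 5c 5c 5c 5c ∥ 03 b2.
Outer hash (tag): sum = 88+170+92+92+92+92+92+3+178 = 899 → 03 83.

0383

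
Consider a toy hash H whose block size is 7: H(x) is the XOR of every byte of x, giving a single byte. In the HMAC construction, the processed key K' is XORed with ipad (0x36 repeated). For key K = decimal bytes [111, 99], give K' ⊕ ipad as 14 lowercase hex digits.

59553636363636

Key decimal bytes [111, 99] = 6f 63 is 2 bytes ≤ B = 7; zero-pad to 7 bytes: K' = 6f 63 00 00 00 00 00.
XOR each byte with 0x36: 6f⊕36=59, 63⊕36=55, 00⊕36=36, 00⊕36=36, 00⊕36=36, 00⊕36=36, 00⊕36=36.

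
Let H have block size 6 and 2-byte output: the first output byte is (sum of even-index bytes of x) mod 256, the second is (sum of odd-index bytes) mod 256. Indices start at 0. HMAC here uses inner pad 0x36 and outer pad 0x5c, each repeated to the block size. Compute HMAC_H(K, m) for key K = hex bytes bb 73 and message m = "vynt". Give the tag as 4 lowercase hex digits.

7c85

Key hex bytes bb 73 is 2 bytes ≤ B = 6; zero-pad to 6 bytes: K' = bb 73 00 00 00 00.
K' ⊕ ipad = 8d 45 36 36 36 36.  K' ⊕ opad = e7 2f 5c 5c 5c 5c.
Inner input = (K'⊕ipad) ∥ m = 8d 45 36 36 36 36 ∥ 76 79 6e 74.
Inner hash: even-index sum = 477 mod 256 = 221; odd-index sum = 414 mod 256 = 158 → dd 9e.
Outer input = (K'⊕opad) ∥ inner = e7 2f 5c 5c 5c 5c ∥ dd 9e.
Outer hash (tag): even-index sum = 636 mod 256 = 124; odd-index sum = 389 mod 256 = 133 → 7c 85.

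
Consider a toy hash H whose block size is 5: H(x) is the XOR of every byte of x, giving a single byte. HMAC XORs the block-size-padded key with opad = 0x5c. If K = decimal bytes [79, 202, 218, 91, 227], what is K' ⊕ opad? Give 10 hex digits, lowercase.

13968607bf

Key decimal bytes [79, 202, 218, 91, 227] = 4f ca da 5b e3 is exactly B = 5 bytes: K' = 4f ca da 5b e3.
XOR each byte with 0x5c: 4f⊕5c=13, ca⊕5c=96, da⊕5c=86, 5b⊕5c=07, e3⊕5c=bf.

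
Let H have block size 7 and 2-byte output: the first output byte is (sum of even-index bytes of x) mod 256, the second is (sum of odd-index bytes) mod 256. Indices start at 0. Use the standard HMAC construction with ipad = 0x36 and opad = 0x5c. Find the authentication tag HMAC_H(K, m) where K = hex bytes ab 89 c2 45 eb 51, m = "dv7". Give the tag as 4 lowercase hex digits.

Key hex bytes ab 89 c2 45 eb 51 is 6 bytes ≤ B = 7; zero-pad to 7 bytes: K' = ab 89 c2 45 eb 51 00.
K' ⊕ ipad = 9d bf f4 73 dd 67 36.  K' ⊕ opad = f7 d5 9e 19 b7 0d 5c.
Inner input = (K'⊕ipad) ∥ m = 9d bf f4 73 dd 67 36 ∥ 64 76 37.
Inner hash: even-index sum = 794 mod 256 = 26; odd-index sum = 564 mod 256 = 52 → 1a 34.
Outer input = (K'⊕opad) ∥ inner = f7 d5 9e 19 b7 0d 5c ∥ 1a 34.
Outer hash (tag): even-index sum = 732 mod 256 = 220; odd-index sum = 277 mod 256 = 21 → dc 15.

dc15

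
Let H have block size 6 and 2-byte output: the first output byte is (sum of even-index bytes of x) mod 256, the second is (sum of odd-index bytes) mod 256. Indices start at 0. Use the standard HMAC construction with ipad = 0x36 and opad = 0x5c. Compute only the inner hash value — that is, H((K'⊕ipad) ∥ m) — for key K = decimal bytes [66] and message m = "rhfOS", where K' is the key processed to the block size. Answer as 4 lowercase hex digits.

Key decimal bytes [66] = 42 is 1 byte ≤ B = 6; zero-pad to 6 bytes: K' = 42 00 00 00 00 00.
K' ⊕ ipad = 74 36 36 36 36 36.
Inner input = 74 36 36 36 36 36 ∥ 72 68 66 4f 53.
Inner hash: even-index sum = 523 mod 256 = 11; odd-index sum = 345 mod 256 = 89 → 0b 59.

0b59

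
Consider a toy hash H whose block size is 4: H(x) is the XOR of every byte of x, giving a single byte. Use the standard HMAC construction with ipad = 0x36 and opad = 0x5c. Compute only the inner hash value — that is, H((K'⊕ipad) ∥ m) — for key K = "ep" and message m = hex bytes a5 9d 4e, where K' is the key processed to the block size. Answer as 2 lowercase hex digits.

Key "ep" = 65 70 is 2 bytes ≤ B = 4; zero-pad to 4 bytes: K' = 65 70 00 00.
K' ⊕ ipad = 53 46 36 36.
Inner input = 53 46 36 36 ∥ a5 9d 4e.
Inner hash: XOR 53⊕46⊕36⊕36⊕a5⊕9d⊕4e = 63.

63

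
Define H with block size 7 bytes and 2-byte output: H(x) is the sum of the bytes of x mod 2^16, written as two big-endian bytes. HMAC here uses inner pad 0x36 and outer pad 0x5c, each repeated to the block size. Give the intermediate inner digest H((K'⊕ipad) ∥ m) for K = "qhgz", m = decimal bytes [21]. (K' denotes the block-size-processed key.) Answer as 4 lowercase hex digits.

Key "qhgz" = 71 68 67 7a is 4 bytes ≤ B = 7; zero-pad to 7 bytes: K' = 71 68 67 7a 00 00 00.
K' ⊕ ipad = 47 5e 51 4c 36 36 36.
Inner input = 47 5e 51 4c 36 36 36 ∥ 15.
Inner hash: sum = 71+94+81+76+54+54+54+21 = 505 → 01 f9.

01f9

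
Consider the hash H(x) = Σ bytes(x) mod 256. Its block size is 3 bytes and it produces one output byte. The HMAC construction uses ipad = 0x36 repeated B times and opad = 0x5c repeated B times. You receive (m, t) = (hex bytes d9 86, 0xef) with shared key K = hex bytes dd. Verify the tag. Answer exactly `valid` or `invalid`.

valid

Key hex bytes dd is 1 byte ≤ B = 3; zero-pad to 3 bytes: K' = dd 00 00.
K' ⊕ ipad = eb 36 36; K' ⊕ opad = 81 5c 5c.
Inner hash: sum = 235+54+54+217+134 = 694; mod 256 = 182 → b6.
Outer hash (recomputed tag): sum = 129+92+92+182 = 495; mod 256 = 239 → ef.
Recomputed tag = ef; claimed = ef → match.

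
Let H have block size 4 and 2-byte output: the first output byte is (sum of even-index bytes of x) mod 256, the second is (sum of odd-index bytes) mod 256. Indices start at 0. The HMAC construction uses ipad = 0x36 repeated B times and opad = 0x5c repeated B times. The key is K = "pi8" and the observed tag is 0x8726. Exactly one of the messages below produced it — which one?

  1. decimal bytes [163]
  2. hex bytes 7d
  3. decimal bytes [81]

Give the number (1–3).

1

Key "pi8" = 70 69 38 is 3 bytes ≤ B = 4; zero-pad to 4 bytes: K' = 70 69 38 00.
K' ⊕ ipad = 46 5f 0e 36; K' ⊕ opad = 2c 35 64 5c.
m1: inner = H(46 5f 0e 36 a3) = f7 95; tag = H(2c 35 64 5c f7 95) = 8726 ← matches
m2: inner = H(46 5f 0e 36 7d) = d1 95; tag = H(2c 35 64 5c d1 95) = 6126
m3: inner = H(46 5f 0e 36 51) = a5 95; tag = H(2c 35 64 5c a5 95) = 3526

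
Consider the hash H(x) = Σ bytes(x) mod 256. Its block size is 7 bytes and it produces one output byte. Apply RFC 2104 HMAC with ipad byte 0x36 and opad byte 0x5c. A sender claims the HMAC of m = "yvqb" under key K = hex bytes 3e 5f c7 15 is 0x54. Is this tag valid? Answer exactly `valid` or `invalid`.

Key hex bytes 3e 5f c7 15 is 4 bytes ≤ B = 7; zero-pad to 7 bytes: K' = 3e 5f c7 15 00 00 00.
K' ⊕ ipad = 08 69 f1 23 36 36 36; K' ⊕ opad = 62 03 9b 49 5c 5c 5c.
Inner hash: sum = 8+105+241+35+54+54+54+121+118+113+98 = 1001; mod 256 = 233 → e9.
Outer hash (recomputed tag): sum = 98+3+155+73+92+92+92+233 = 838; mod 256 = 70 → 46.
Recomputed tag = 46; claimed = 54 → mismatch.

invalid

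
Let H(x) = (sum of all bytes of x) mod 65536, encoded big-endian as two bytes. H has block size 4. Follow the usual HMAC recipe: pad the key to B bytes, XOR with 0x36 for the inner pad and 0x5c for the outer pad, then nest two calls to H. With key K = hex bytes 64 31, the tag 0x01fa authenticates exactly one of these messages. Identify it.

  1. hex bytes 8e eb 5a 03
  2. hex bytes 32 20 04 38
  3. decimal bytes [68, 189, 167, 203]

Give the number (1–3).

Key hex bytes 64 31 is 2 bytes ≤ B = 4; zero-pad to 4 bytes: K' = 64 31 00 00.
K' ⊕ ipad = 52 07 36 36; K' ⊕ opad = 38 6d 5c 5c.
m1: inner = H(52 07 36 36 8e eb 5a 03) = 02 9b; tag = H(38 6d 5c 5c 02 9b) = 01fa ← matches
m2: inner = H(52 07 36 36 32 20 04 38) = 01 53; tag = H(38 6d 5c 5c 01 53) = 01b1
m3: inner = H(52 07 36 36 44 bd a7 cb) = 03 38; tag = H(38 6d 5c 5c 03 38) = 0198

1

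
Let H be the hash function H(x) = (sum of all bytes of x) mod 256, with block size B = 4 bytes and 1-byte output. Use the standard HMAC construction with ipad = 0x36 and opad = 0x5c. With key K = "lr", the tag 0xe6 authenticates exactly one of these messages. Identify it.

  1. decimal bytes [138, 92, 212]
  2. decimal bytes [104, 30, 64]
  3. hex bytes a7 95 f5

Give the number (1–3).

Key "lr" = 6c 72 is 2 bytes ≤ B = 4; zero-pad to 4 bytes: K' = 6c 72 00 00.
K' ⊕ ipad = 5a 44 36 36; K' ⊕ opad = 30 2e 5c 5c.
m1: inner = H(5a 44 36 36 8a 5c d4) = c4; tag = H(30 2e 5c 5c c4) = da
m2: inner = H(5a 44 36 36 68 1e 40) = d0; tag = H(30 2e 5c 5c d0) = e6 ← matches
m3: inner = H(5a 44 36 36 a7 95 f5) = 3b; tag = H(30 2e 5c 5c 3b) = 51

2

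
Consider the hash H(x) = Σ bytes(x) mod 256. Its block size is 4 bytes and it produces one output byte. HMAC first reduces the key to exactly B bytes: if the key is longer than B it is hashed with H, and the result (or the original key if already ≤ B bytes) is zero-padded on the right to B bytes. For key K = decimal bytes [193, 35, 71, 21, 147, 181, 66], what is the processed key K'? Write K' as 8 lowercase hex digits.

|K| = 7 > B = 4, so first hash the key.
H(K): sum = 193+35+71+21+147+181+66 = 714; mod 256 = 202 → ca.
Zero-pad H(K) = ca to 4 bytes: K' = ca 00 00 00.

ca000000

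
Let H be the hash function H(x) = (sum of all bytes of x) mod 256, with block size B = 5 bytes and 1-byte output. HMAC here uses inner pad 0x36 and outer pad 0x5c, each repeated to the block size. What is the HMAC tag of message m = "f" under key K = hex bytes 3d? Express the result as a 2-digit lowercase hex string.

1a

Key hex bytes 3d is 1 byte ≤ B = 5; zero-pad to 5 bytes: K' = 3d 00 00 00 00.
K' ⊕ ipad = 0b 36 36 36 36.  K' ⊕ opad = 61 5c 5c 5c 5c.
Inner input = (K'⊕ipad) ∥ m = 0b 36 36 36 36 ∥ 66.
Inner hash: sum = 11+54+54+54+54+102 = 329; mod 256 = 73 → 49.
Outer input = (K'⊕opad) ∥ inner = 61 5c 5c 5c 5c ∥ 49.
Outer hash (tag): sum = 97+92+92+92+92+73 = 538; mod 256 = 26 → 1a.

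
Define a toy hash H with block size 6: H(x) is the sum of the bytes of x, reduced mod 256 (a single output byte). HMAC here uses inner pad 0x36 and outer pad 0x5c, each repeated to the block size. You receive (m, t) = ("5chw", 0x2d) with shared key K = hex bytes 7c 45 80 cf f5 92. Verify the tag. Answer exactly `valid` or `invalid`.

Key hex bytes 7c 45 80 cf f5 92 is exactly B = 6 bytes: K' = 7c 45 80 cf f5 92.
K' ⊕ ipad = 4a 73 b6 f9 c3 a4; K' ⊕ opad = 20 19 dc 93 a9 ce.
Inner hash: sum = 74+115+182+249+195+164+53+99+104+119 = 1354; mod 256 = 74 → 4a.
Outer hash (recomputed tag): sum = 32+25+220+147+169+206+74 = 873; mod 256 = 105 → 69.
Recomputed tag = 69; claimed = 2d → mismatch.

invalid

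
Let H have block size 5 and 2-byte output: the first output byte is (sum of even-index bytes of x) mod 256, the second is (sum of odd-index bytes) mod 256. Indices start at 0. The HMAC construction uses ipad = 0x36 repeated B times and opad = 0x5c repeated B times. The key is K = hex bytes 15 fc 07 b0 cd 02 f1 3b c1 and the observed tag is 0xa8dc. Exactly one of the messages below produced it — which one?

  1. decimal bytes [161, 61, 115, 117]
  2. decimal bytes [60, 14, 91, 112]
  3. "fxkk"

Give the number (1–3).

Key hex bytes 15 fc 07 b0 cd 02 f1 3b c1 is 9 bytes > B = 5, so hash it first: H(key) = 9b e9, then zero-pad to 5 bytes: K' = 9b e9 00 00 00.
K' ⊕ ipad = ad df 36 36 36; K' ⊕ opad = c7 b5 5c 5c 5c.
m1: inner = H(ad df 36 36 36 a1 3d 73 75) = cb 29; tag = H(c7 b5 5c 5c 5c cb 29) = a8dc ← matches
m2: inner = H(ad df 36 36 36 3c 0e 5b 70) = 97 ac; tag = H(c7 b5 5c 5c 5c 97 ac) = 2ba8
m3: inner = H(ad df 36 36 36 66 78 6b 6b) = fc e6; tag = H(c7 b5 5c 5c 5c fc e6) = 650d

1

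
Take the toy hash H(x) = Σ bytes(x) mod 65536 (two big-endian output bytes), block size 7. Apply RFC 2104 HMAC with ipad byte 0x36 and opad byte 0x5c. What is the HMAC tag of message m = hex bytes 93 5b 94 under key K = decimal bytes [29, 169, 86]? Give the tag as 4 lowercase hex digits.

0337

Key decimal bytes [29, 169, 86] = 1d a9 56 is 3 bytes ≤ B = 7; zero-pad to 7 bytes: K' = 1d a9 56 00 00 00 00.
K' ⊕ ipad = 2b 9f 60 36 36 36 36.  K' ⊕ opad = 41 f5 0a 5c 5c 5c 5c.
Inner input = (K'⊕ipad) ∥ m = 2b 9f 60 36 36 36 36 ∥ 93 5b 94.
Inner hash: sum = 43+159+96+54+54+54+54+147+91+148 = 900 → 03 84.
Outer input = (K'⊕opad) ∥ inner = 41 f5 0a 5c 5c 5c 5c ∥ 03 84.
Outer hash (tag): sum = 65+245+10+92+92+92+92+3+132 = 823 → 03 37.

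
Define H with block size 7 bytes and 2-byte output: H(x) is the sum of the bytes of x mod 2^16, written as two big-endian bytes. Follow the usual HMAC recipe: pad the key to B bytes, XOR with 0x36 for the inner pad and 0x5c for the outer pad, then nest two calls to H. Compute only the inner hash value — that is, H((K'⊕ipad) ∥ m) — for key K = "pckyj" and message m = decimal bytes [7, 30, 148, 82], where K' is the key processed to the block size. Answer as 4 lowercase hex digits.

031a

Key "pckyj" = 70 63 6b 79 6a is 5 bytes ≤ B = 7; zero-pad to 7 bytes: K' = 70 63 6b 79 6a 00 00.
K' ⊕ ipad = 46 55 5d 4f 5c 36 36.
Inner input = 46 55 5d 4f 5c 36 36 ∥ 07 1e 94 52.
Inner hash: sum = 70+85+93+79+92+54+54+7+30+148+82 = 794 → 03 1a.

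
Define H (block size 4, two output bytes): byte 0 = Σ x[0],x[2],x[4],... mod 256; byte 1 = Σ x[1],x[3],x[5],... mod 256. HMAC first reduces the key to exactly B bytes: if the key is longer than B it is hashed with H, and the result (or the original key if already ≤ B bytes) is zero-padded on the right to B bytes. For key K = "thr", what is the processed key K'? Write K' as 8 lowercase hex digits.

Key "thr" = 74 68 72 is 3 bytes ≤ B = 4; zero-pad to 4 bytes: K' = 74 68 72 00.

74687200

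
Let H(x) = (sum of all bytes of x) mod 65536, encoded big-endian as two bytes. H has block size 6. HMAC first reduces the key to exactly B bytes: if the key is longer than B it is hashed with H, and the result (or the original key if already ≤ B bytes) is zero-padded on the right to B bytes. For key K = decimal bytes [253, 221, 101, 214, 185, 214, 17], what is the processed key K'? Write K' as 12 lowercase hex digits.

04b500000000

|K| = 7 > B = 6, so first hash the key.
H(K): sum = 253+221+101+214+185+214+17 = 1205 → 04 b5.
Zero-pad H(K) = 04 b5 to 6 bytes: K' = 04 b5 00 00 00 00.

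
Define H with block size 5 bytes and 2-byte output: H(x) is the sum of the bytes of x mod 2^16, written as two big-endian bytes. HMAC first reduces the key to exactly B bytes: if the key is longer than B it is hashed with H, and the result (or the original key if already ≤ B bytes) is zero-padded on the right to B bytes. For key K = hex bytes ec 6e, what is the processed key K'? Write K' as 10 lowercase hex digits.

Key hex bytes ec 6e is 2 bytes ≤ B = 5; zero-pad to 5 bytes: K' = ec 6e 00 00 00.

ec6e000000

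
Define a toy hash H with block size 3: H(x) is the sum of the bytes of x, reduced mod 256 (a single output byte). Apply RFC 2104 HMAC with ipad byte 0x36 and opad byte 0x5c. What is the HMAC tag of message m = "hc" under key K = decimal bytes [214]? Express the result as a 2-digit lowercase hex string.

59

Key decimal bytes [214] = d6 is 1 byte ≤ B = 3; zero-pad to 3 bytes: K' = d6 00 00.
K' ⊕ ipad = e0 36 36.  K' ⊕ opad = 8a 5c 5c.
Inner input = (K'⊕ipad) ∥ m = e0 36 36 ∥ 68 63.
Inner hash: sum = 224+54+54+104+99 = 535; mod 256 = 23 → 17.
Outer input = (K'⊕opad) ∥ inner = 8a 5c 5c ∥ 17.
Outer hash (tag): sum = 138+92+92+23 = 345; mod 256 = 89 → 59.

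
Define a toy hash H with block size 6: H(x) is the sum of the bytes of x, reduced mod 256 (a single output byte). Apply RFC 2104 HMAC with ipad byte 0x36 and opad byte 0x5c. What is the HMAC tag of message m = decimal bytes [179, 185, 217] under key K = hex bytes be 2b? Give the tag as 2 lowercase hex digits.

8b

Key hex bytes be 2b is 2 bytes ≤ B = 6; zero-pad to 6 bytes: K' = be 2b 00 00 00 00.
K' ⊕ ipad = 88 1d 36 36 36 36.  K' ⊕ opad = e2 77 5c 5c 5c 5c.
Inner input = (K'⊕ipad) ∥ m = 88 1d 36 36 36 36 ∥ b3 b9 d9.
Inner hash: sum = 136+29+54+54+54+54+179+185+217 = 962; mod 256 = 194 → c2.
Outer input = (K'⊕opad) ∥ inner = e2 77 5c 5c 5c 5c ∥ c2.
Outer hash (tag): sum = 226+119+92+92+92+92+194 = 907; mod 256 = 139 → 8b.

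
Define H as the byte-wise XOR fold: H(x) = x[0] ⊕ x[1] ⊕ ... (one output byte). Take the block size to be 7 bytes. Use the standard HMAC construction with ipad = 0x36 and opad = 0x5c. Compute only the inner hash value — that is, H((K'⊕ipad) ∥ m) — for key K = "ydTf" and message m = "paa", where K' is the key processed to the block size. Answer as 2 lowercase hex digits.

Key "ydTf" = 79 64 54 66 is 4 bytes ≤ B = 7; zero-pad to 7 bytes: K' = 79 64 54 66 00 00 00.
K' ⊕ ipad = 4f 52 62 50 36 36 36.
Inner input = 4f 52 62 50 36 36 36 ∥ 70 61 61.
Inner hash: XOR 4f⊕52⊕62⊕50⊕36⊕36⊕36⊕70⊕61⊕61 = 69.

69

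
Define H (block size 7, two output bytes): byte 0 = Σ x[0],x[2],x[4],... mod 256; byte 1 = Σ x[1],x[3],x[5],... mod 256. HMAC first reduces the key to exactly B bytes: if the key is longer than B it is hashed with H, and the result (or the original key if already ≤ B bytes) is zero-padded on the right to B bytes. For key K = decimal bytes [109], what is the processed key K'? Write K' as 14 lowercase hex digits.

6d000000000000

Key decimal bytes [109] = 6d is 1 byte ≤ B = 7; zero-pad to 7 bytes: K' = 6d 00 00 00 00 00 00.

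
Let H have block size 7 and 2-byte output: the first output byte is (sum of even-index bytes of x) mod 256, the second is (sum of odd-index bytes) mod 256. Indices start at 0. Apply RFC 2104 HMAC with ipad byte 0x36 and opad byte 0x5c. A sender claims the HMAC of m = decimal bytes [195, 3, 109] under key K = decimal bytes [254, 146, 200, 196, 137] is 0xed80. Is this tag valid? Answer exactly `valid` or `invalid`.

Key decimal bytes [254, 146, 200, 196, 137] = fe 92 c8 c4 89 is 5 bytes ≤ B = 7; zero-pad to 7 bytes: K' = fe 92 c8 c4 89 00 00.
K' ⊕ ipad = c8 a4 fe f2 bf 36 36; K' ⊕ opad = a2 ce 94 98 d5 5c 5c.
Inner hash: even-index sum = 702 mod 256 = 190; odd-index sum = 764 mod 256 = 252 → be fc.
Outer hash (recomputed tag): even-index sum = 867 mod 256 = 99; odd-index sum = 640 mod 256 = 128 → 63 80.
Recomputed tag = 6380; claimed = ed80 → mismatch.

invalid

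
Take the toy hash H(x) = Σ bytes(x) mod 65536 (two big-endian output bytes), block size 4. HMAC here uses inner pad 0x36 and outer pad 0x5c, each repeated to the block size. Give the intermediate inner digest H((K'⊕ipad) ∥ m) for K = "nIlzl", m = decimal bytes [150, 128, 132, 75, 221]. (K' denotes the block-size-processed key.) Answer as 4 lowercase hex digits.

03a1

Key "nIlzl" = 6e 49 6c 7a 6c is 5 bytes > B = 4, so hash it first: H(key) = 02 09, then zero-pad to 4 bytes: K' = 02 09 00 00.
K' ⊕ ipad = 34 3f 36 36.
Inner input = 34 3f 36 36 ∥ 96 80 84 4b dd.
Inner hash: sum = 52+63+54+54+150+128+132+75+221 = 929 → 03 a1.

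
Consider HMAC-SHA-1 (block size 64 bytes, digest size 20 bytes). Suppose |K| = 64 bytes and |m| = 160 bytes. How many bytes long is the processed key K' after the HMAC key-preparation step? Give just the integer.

Key is 64 ≤ 64 bytes, zero-padded: |K'| = 64.

64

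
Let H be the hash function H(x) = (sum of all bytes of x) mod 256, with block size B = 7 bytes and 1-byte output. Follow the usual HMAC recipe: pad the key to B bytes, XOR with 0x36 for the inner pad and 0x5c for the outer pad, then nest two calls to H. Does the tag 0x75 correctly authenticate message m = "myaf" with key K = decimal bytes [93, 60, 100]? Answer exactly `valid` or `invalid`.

invalid

Key decimal bytes [93, 60, 100] = 5d 3c 64 is 3 bytes ≤ B = 7; zero-pad to 7 bytes: K' = 5d 3c 64 00 00 00 00.
K' ⊕ ipad = 6b 0a 52 36 36 36 36; K' ⊕ opad = 01 60 38 5c 5c 5c 5c.
Inner hash: sum = 107+10+82+54+54+54+54+109+121+97+102 = 844; mod 256 = 76 → 4c.
Outer hash (recomputed tag): sum = 1+96+56+92+92+92+92+76 = 597; mod 256 = 85 → 55.
Recomputed tag = 55; claimed = 75 → mismatch.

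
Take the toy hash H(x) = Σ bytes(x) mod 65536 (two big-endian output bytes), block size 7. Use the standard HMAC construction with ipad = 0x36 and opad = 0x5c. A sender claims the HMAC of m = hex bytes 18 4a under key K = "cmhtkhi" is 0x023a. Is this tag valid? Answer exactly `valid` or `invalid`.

valid

Key "cmhtkhi" = 63 6d 68 74 6b 68 69 is exactly B = 7 bytes: K' = 63 6d 68 74 6b 68 69.
K' ⊕ ipad = 55 5b 5e 42 5d 5e 5f; K' ⊕ opad = 3f 31 34 28 37 34 35.
Inner hash: sum = 85+91+94+66+93+94+95+24+74 = 716 → 02 cc.
Outer hash (recomputed tag): sum = 63+49+52+40+55+52+53+2+204 = 570 → 02 3a.
Recomputed tag = 023a; claimed = 023a → match.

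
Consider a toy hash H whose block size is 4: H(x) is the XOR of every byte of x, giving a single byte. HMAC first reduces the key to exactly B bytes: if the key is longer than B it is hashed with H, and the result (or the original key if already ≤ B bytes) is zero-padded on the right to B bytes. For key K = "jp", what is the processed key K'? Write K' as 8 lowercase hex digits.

6a700000

Key "jp" = 6a 70 is 2 bytes ≤ B = 4; zero-pad to 4 bytes: K' = 6a 70 00 00.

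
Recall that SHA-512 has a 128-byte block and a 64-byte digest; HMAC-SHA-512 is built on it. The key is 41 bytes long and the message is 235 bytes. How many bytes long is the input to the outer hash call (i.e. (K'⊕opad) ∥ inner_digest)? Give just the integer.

192

Key is 41 ≤ 128 bytes, zero-padded: |K'| = 128.
Outer input = (K'⊕opad) ∥ H(inner) → 128 + 64 = 192 bytes.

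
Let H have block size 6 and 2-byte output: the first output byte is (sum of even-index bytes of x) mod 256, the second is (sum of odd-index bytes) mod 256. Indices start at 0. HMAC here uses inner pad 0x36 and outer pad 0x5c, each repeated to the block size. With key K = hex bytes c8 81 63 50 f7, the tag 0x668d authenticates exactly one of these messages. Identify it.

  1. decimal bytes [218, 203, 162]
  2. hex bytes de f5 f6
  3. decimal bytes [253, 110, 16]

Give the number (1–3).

2

Key hex bytes c8 81 63 50 f7 is 5 bytes ≤ B = 6; zero-pad to 6 bytes: K' = c8 81 63 50 f7 00.
K' ⊕ ipad = fe b7 55 66 c1 36; K' ⊕ opad = 94 dd 3f 0c ab 5c.
m1: inner = H(fe b7 55 66 c1 36 da cb a2) = 90 1e; tag = H(94 dd 3f 0c ab 5c 90 1e) = 0e63
m2: inner = H(fe b7 55 66 c1 36 de f5 f6) = e8 48; tag = H(94 dd 3f 0c ab 5c e8 48) = 668d ← matches
m3: inner = H(fe b7 55 66 c1 36 fd 6e 10) = 21 c1; tag = H(94 dd 3f 0c ab 5c 21 c1) = 9f06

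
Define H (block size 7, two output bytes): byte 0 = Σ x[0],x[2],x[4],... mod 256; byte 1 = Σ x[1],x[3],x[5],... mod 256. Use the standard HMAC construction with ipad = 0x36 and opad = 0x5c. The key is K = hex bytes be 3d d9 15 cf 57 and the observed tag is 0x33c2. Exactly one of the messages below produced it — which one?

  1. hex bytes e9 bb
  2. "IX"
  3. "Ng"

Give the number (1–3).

Key hex bytes be 3d d9 15 cf 57 is 6 bytes ≤ B = 7; zero-pad to 7 bytes: K' = be 3d d9 15 cf 57 00.
K' ⊕ ipad = 88 0b ef 23 f9 61 36; K' ⊕ opad = e2 61 85 49 93 0b 5c.
m1: inner = H(88 0b ef 23 f9 61 36 e9 bb) = 61 78; tag = H(e2 61 85 49 93 0b 5c 61 78) = ce16
m2: inner = H(88 0b ef 23 f9 61 36 49 58) = fe d8; tag = H(e2 61 85 49 93 0b 5c fe d8) = 2eb3
m3: inner = H(88 0b ef 23 f9 61 36 4e 67) = 0d dd; tag = H(e2 61 85 49 93 0b 5c 0d dd) = 33c2 ← matches

3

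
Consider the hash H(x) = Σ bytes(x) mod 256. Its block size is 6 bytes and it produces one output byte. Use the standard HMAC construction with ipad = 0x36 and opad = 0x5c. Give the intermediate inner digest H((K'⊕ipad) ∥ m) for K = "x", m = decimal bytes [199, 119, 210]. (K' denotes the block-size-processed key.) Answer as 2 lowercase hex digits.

6c

Key "x" = 78 is 1 byte ≤ B = 6; zero-pad to 6 bytes: K' = 78 00 00 00 00 00.
K' ⊕ ipad = 4e 36 36 36 36 36.
Inner input = 4e 36 36 36 36 36 ∥ c7 77 d2.
Inner hash: sum = 78+54+54+54+54+54+199+119+210 = 876; mod 256 = 108 → 6c.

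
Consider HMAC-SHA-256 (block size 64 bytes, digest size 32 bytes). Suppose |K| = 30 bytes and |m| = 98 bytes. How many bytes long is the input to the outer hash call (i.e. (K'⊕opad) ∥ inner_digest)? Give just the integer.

96

Key is 30 ≤ 64 bytes, zero-padded: |K'| = 64.
Outer input = (K'⊕opad) ∥ H(inner) → 64 + 32 = 96 bytes.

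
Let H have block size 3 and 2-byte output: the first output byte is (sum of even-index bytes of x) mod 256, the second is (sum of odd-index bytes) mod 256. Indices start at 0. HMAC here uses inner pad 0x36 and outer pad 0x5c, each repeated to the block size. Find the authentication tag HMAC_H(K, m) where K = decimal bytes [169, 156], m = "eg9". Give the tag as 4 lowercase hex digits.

Key decimal bytes [169, 156] = a9 9c is 2 bytes ≤ B = 3; zero-pad to 3 bytes: K' = a9 9c 00.
K' ⊕ ipad = 9f aa 36.  K' ⊕ opad = f5 c0 5c.
Inner input = (K'⊕ipad) ∥ m = 9f aa 36 ∥ 65 67 39.
Inner hash: even-index sum = 316 mod 256 = 60; odd-index sum = 328 mod 256 = 72 → 3c 48.
Outer input = (K'⊕opad) ∥ inner = f5 c0 5c ∥ 3c 48.
Outer hash (tag): even-index sum = 409 mod 256 = 153; odd-index sum = 252 mod 256 = 252 → 99 fc.

99fc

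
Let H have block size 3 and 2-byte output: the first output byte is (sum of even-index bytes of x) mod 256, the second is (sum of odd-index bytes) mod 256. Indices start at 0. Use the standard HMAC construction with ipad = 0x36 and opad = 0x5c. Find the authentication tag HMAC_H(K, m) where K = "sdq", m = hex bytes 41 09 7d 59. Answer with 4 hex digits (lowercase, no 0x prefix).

6c26

Key "sdq" = 73 64 71 is exactly B = 3 bytes: K' = 73 64 71.
K' ⊕ ipad = 45 52 47.  K' ⊕ opad = 2f 38 2d.
Inner input = (K'⊕ipad) ∥ m = 45 52 47 ∥ 41 09 7d 59.
Inner hash: even-index sum = 238 mod 256 = 238; odd-index sum = 272 mod 256 = 16 → ee 10.
Outer input = (K'⊕opad) ∥ inner = 2f 38 2d ∥ ee 10.
Outer hash (tag): even-index sum = 108 mod 256 = 108; odd-index sum = 294 mod 256 = 38 → 6c 26.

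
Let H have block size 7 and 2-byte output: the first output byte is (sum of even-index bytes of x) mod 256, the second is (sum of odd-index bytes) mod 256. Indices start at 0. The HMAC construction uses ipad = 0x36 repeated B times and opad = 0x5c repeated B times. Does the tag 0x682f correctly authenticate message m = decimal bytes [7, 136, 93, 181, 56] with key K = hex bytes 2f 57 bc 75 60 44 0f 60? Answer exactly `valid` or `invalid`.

valid

Key hex bytes 2f 57 bc 75 60 44 0f 60 is 8 bytes > B = 7, so hash it first: H(key) = 5a 70, then zero-pad to 7 bytes: K' = 5a 70 00 00 00 00 00.
K' ⊕ ipad = 6c 46 36 36 36 36 36; K' ⊕ opad = 06 2c 5c 5c 5c 5c 5c.
Inner hash: even-index sum = 587 mod 256 = 75; odd-index sum = 334 mod 256 = 78 → 4b 4e.
Outer hash (recomputed tag): even-index sum = 360 mod 256 = 104; odd-index sum = 303 mod 256 = 47 → 68 2f.
Recomputed tag = 682f; claimed = 682f → match.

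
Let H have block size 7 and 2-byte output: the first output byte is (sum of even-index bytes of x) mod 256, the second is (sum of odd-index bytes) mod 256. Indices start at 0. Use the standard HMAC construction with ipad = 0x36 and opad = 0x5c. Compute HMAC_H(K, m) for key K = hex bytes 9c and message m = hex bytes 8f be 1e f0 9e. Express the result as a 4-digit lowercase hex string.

c10e

Key hex bytes 9c is 1 byte ≤ B = 7; zero-pad to 7 bytes: K' = 9c 00 00 00 00 00 00.
K' ⊕ ipad = aa 36 36 36 36 36 36.  K' ⊕ opad = c0 5c 5c 5c 5c 5c 5c.
Inner input = (K'⊕ipad) ∥ m = aa 36 36 36 36 36 36 ∥ 8f be 1e f0 9e.
Inner hash: even-index sum = 762 mod 256 = 250; odd-index sum = 493 mod 256 = 237 → fa ed.
Outer input = (K'⊕opad) ∥ inner = c0 5c 5c 5c 5c 5c 5c ∥ fa ed.
Outer hash (tag): even-index sum = 705 mod 256 = 193; odd-index sum = 526 mod 256 = 14 → c1 0e.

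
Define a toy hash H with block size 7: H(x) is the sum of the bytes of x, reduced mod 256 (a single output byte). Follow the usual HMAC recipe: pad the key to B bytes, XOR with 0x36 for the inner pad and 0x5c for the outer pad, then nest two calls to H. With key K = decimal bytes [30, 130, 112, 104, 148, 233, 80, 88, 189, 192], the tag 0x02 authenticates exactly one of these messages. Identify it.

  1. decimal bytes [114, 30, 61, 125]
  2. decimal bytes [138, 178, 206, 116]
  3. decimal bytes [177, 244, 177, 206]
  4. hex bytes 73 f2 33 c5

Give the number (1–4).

3

Key decimal bytes [30, 130, 112, 104, 148, 233, 80, 88, 189, 192] = 1e 82 70 68 94 e9 50 58 bd c0 is 10 bytes > B = 7, so hash it first: H(key) = 1a, then zero-pad to 7 bytes: K' = 1a 00 00 00 00 00 00.
K' ⊕ ipad = 2c 36 36 36 36 36 36; K' ⊕ opad = 46 5c 5c 5c 5c 5c 5c.
m1: inner = H(2c 36 36 36 36 36 36 72 1e 3d 7d) = ba; tag = H(46 5c 5c 5c 5c 5c 5c ba) = 28
m2: inner = H(2c 36 36 36 36 36 36 8a b2 ce 74) = ee; tag = H(46 5c 5c 5c 5c 5c 5c ee) = 5c
m3: inner = H(2c 36 36 36 36 36 36 b1 f4 b1 ce) = 94; tag = H(46 5c 5c 5c 5c 5c 5c 94) = 02 ← matches
m4: inner = H(2c 36 36 36 36 36 36 73 f2 33 c5) = cd; tag = H(46 5c 5c 5c 5c 5c 5c cd) = 3b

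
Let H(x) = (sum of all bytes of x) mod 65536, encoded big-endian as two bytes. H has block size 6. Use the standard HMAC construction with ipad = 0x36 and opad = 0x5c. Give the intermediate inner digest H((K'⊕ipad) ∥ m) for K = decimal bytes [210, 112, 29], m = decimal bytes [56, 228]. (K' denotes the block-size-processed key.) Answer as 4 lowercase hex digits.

0313

Key decimal bytes [210, 112, 29] = d2 70 1d is 3 bytes ≤ B = 6; zero-pad to 6 bytes: K' = d2 70 1d 00 00 00.
K' ⊕ ipad = e4 46 2b 36 36 36.
Inner input = e4 46 2b 36 36 36 ∥ 38 e4.
Inner hash: sum = 228+70+43+54+54+54+56+228 = 787 → 03 13.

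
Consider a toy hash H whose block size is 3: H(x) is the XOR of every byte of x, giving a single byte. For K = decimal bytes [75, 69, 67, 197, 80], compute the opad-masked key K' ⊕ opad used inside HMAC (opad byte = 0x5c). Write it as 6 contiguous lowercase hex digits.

Key decimal bytes [75, 69, 67, 197, 80] = 4b 45 43 c5 50 is 5 bytes > B = 3, so hash it first: H(key) = d8, then zero-pad to 3 bytes: K' = d8 00 00.
XOR each byte with 0x5c: d8⊕5c=84, 00⊕5c=5c, 00⊕5c=5c.

845c5c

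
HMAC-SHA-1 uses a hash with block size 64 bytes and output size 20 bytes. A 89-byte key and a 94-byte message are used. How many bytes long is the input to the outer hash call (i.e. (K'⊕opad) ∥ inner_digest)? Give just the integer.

Key is 89 > 64 bytes, so it is hashed to 20 bytes then zero-padded to 64: |K'| = 64.
Outer input = (K'⊕opad) ∥ H(inner) → 64 + 20 = 84 bytes.

84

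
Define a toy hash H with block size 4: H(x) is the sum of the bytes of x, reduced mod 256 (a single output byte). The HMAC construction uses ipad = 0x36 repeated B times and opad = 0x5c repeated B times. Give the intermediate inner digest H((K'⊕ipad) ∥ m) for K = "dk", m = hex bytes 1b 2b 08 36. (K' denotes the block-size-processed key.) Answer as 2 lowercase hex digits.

Key "dk" = 64 6b is 2 bytes ≤ B = 4; zero-pad to 4 bytes: K' = 64 6b 00 00.
K' ⊕ ipad = 52 5d 36 36.
Inner input = 52 5d 36 36 ∥ 1b 2b 08 36.
Inner hash: sum = 82+93+54+54+27+43+8+54 = 415; mod 256 = 159 → 9f.

9f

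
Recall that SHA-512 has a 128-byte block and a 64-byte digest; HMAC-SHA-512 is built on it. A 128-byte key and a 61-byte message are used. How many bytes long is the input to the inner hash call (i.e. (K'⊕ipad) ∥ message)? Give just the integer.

189

Key is 128 ≤ 128 bytes, zero-padded: |K'| = 128.
Inner input = (K'⊕ipad) ∥ m → 128 + 61 = 189 bytes.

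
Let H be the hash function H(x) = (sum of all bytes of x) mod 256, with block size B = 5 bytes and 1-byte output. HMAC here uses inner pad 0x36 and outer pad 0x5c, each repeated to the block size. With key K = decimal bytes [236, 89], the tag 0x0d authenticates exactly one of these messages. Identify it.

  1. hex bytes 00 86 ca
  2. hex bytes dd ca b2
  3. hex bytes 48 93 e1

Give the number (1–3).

2

Key decimal bytes [236, 89] = ec 59 is 2 bytes ≤ B = 5; zero-pad to 5 bytes: K' = ec 59 00 00 00.
K' ⊕ ipad = da 6f 36 36 36; K' ⊕ opad = b0 05 5c 5c 5c.
m1: inner = H(da 6f 36 36 36 00 86 ca) = 3b; tag = H(b0 05 5c 5c 5c 3b) = 04
m2: inner = H(da 6f 36 36 36 dd ca b2) = 44; tag = H(b0 05 5c 5c 5c 44) = 0d ← matches
m3: inner = H(da 6f 36 36 36 48 93 e1) = a7; tag = H(b0 05 5c 5c 5c a7) = 70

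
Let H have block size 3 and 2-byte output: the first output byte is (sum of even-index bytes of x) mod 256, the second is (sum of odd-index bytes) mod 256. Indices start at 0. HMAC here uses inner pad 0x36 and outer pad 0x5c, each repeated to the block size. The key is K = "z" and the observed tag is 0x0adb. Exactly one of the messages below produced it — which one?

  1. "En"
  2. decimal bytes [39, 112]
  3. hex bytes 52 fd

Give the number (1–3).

Key "z" = 7a is 1 byte ≤ B = 3; zero-pad to 3 bytes: K' = 7a 00 00.
K' ⊕ ipad = 4c 36 36; K' ⊕ opad = 26 5c 5c.
m1: inner = H(4c 36 36 45 6e) = f0 7b; tag = H(26 5c 5c f0 7b) = fd4c
m2: inner = H(4c 36 36 27 70) = f2 5d; tag = H(26 5c 5c f2 5d) = df4e
m3: inner = H(4c 36 36 52 fd) = 7f 88; tag = H(26 5c 5c 7f 88) = 0adb ← matches

3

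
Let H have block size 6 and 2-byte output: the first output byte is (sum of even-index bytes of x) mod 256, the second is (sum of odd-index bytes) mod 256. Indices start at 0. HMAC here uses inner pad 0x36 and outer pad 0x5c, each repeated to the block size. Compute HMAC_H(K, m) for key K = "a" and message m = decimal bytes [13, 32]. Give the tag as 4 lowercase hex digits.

c5d6

Key "a" = 61 is 1 byte ≤ B = 6; zero-pad to 6 bytes: K' = 61 00 00 00 00 00.
K' ⊕ ipad = 57 36 36 36 36 36.  K' ⊕ opad = 3d 5c 5c 5c 5c 5c.
Inner input = (K'⊕ipad) ∥ m = 57 36 36 36 36 36 ∥ 0d 20.
Inner hash: even-index sum = 208 mod 256 = 208; odd-index sum = 194 mod 256 = 194 → d0 c2.
Outer input = (K'⊕opad) ∥ inner = 3d 5c 5c 5c 5c 5c ∥ d0 c2.
Outer hash (tag): even-index sum = 453 mod 256 = 197; odd-index sum = 470 mod 256 = 214 → c5 d6.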